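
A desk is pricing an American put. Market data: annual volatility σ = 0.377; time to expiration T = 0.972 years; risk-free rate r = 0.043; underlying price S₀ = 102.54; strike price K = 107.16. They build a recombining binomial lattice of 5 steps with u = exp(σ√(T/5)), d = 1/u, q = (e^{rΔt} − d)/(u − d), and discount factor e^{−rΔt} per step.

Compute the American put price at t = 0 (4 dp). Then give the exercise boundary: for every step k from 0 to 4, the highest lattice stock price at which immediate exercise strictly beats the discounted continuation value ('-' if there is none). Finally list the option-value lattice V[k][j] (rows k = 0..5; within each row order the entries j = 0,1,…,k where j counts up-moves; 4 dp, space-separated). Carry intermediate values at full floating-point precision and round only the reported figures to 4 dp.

price = 16.2855
boundary = - - - 62.2766 73.5384
tree:
16.2855
23.9005 8.4390
33.6328 13.9260 2.7282
44.8834 22.2064 5.3282 0.0000
54.4206 33.6216 10.4060 0.0000 0.0000
62.4972 44.8834 20.3232 0.0000 0.0000 0.0000

Δt=0.19440, u=1.18084, d=0.84686, q=0.48367, disc=e^(-rΔt)=0.99168
k=5 terminal: V=max(K-S,0) → 62.4972 44.8834 20.3232 0.0000 0.0000 0.0000
k=4: j=0 S=52.7394 intr=54.4206 cont=53.5285 V=54.4206[EX]; j=1 S=73.5384 intr=33.6216 cont=32.7295 V=33.6216[EX]; j=2 S=102.5400 intr=4.6200 cont=10.4060 V=10.4060[hold]; j=3 S=142.9790 intr=0.0000 cont=0.0000 V=0.0000[hold]; j=4 S=199.3660 intr=0.0000 cont=0.0000 V=0.0000[hold]  S*(4)=73.5384
k=3: j=0 S=62.2766 intr=44.8834 cont=43.9914 V=44.8834[EX]; j=1 S=86.8368 intr=20.3232 cont=22.2064 V=22.2064[hold]; j=2 S=121.0829 intr=0.0000 cont=5.3282 V=5.3282[hold]; j=3 S=168.8347 intr=0.0000 cont=0.0000 V=0.0000[hold]  S*(3)=62.2766
k=2: j=0 S=73.5384 intr=33.6216 cont=33.6328 V=33.6328[hold]; j=1 S=102.5400 intr=4.6200 cont=13.9260 V=13.9260[hold]; j=2 S=142.9790 intr=0.0000 cont=2.7282 V=2.7282[hold]  S*(2)=-
k=1: j=0 S=86.8368 intr=20.3232 cont=23.9005 V=23.9005[hold]; j=1 S=121.0829 intr=0.0000 cont=8.4390 V=8.4390[hold]  S*(1)=-
k=0: j=0 S=102.5400 intr=4.6200 cont=16.2855 V=16.2855[hold]  S*(0)=-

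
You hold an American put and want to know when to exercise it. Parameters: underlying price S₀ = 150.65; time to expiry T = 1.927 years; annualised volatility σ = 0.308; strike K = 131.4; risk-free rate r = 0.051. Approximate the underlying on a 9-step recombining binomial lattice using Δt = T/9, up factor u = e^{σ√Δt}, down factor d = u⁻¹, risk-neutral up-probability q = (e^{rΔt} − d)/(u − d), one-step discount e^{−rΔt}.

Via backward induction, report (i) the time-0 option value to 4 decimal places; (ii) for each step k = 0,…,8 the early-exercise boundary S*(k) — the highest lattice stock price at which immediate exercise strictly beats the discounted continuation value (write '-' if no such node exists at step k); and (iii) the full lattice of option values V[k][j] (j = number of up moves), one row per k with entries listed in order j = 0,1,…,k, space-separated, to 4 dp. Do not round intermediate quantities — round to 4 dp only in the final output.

Δt=0.21411, u=1.15317, d=0.86717, q=0.50282, disc=e^(-rΔt)=0.98914
k=9 terminal: V=max(K-S,0) → 89.6251 75.8473 57.5255 33.1609 0.7606 0.0000 0.0000 0.0000 0.0000 0.0000
k=8: j=0 S=48.1737 intr=83.2263 cont=81.7992 V=83.2263[EX]; j=1 S=64.0619 intr=67.3381 cont=65.9110 V=67.3381[EX]; j=2 S=85.1902 intr=46.2098 cont=44.7828 V=46.2098[EX]; j=3 S=113.2868 intr=18.1132 cont=16.6861 V=18.1132[EX]; j=4 S=150.6500 intr=0.0000 cont=0.3740 V=0.3740[hold]; j=5 S=200.3359 intr=0.0000 cont=0.0000 V=0.0000[hold]; j=6 S=266.4088 intr=0.0000 cont=0.0000 V=0.0000[hold]; j=7 S=354.2732 intr=0.0000 cont=0.0000 V=0.0000[hold]; j=8 S=471.1162 intr=0.0000 cont=0.0000 V=0.0000[hold]  S*(8)=113.2868
k=7: j=0 S=55.5527 intr=75.8473 cont=74.4203 V=75.8473[EX]; j=1 S=73.8745 intr=57.5255 cont=56.0984 V=57.5255[EX]; j=2 S=98.2391 intr=33.1609 cont=31.7338 V=33.1609[EX]; j=3 S=130.6394 intr=0.7606 cont=9.0937 V=9.0937[hold]; j=4 S=173.7257 intr=0.0000 cont=0.1839 V=0.1839[hold]; j=5 S=231.0222 intr=0.0000 cont=0.0000 V=0.0000[hold]; j=6 S=307.2157 intr=0.0000 cont=0.0000 V=0.0000[hold]; j=7 S=408.5387 intr=0.0000 cont=0.0000 V=0.0000[hold]  S*(7)=98.2391
k=6: j=0 S=64.0619 intr=67.3381 cont=65.9110 V=67.3381[EX]; j=1 S=85.1902 intr=46.2098 cont=44.7828 V=46.2098[EX]; j=2 S=113.2868 intr=18.1132 cont=20.8307 V=20.8307[hold]; j=3 S=150.6500 intr=0.0000 cont=4.5636 V=4.5636[hold]; j=4 S=200.3359 intr=0.0000 cont=0.0905 V=0.0905[hold]; j=5 S=266.4088 intr=0.0000 cont=0.0000 V=0.0000[hold]; j=6 S=354.2732 intr=0.0000 cont=0.0000 V=0.0000[hold]  S*(6)=85.1902
k=5: j=0 S=73.8745 intr=57.5255 cont=56.0984 V=57.5255[EX]; j=1 S=98.2391 intr=33.1609 cont=33.0854 V=33.1609[EX]; j=2 S=130.6394 intr=0.7606 cont=12.5139 V=12.5139[hold]; j=3 S=173.7257 intr=0.0000 cont=2.2893 V=2.2893[hold]; j=4 S=231.0222 intr=0.0000 cont=0.0445 V=0.0445[hold]; j=5 S=307.2157 intr=0.0000 cont=0.0000 V=0.0000[hold]  S*(5)=98.2391
k=4: j=0 S=85.1902 intr=46.2098 cont=44.7828 V=46.2098[EX]; j=1 S=113.2868 intr=18.1132 cont=22.5318 V=22.5318[hold]; j=2 S=150.6500 intr=0.0000 cont=7.2927 V=7.2927[hold]; j=3 S=200.3359 intr=0.0000 cont=1.1479 V=1.1479[hold]; j=4 S=266.4088 intr=0.0000 cont=0.0219 V=0.0219[hold]  S*(4)=85.1902
k=3: j=0 S=98.2391 intr=33.1609 cont=33.9314 V=33.9314[hold]; j=1 S=130.6394 intr=0.7606 cont=14.7078 V=14.7078[hold]; j=2 S=173.7257 intr=0.0000 cont=4.1573 V=4.1573[hold]; j=3 S=231.0222 intr=0.0000 cont=0.5754 V=0.5754[hold]  S*(3)=-
k=2: j=0 S=113.2868 intr=18.1132 cont=24.0019 V=24.0019[hold]; j=1 S=150.6500 intr=0.0000 cont=9.3007 V=9.3007[hold]; j=2 S=200.3359 intr=0.0000 cont=2.3307 V=2.3307[hold]  S*(2)=-
k=1: j=0 S=130.6394 intr=0.7606 cont=16.4294 V=16.4294[hold]; j=1 S=173.7257 intr=0.0000 cont=5.7331 V=5.7331[hold]  S*(1)=-
k=0: j=0 S=150.6500 intr=0.0000 cont=10.9311 V=10.9311[hold]  S*(0)=-

price = 10.9311
boundary = - - - - 85.1902 98.2391 85.1902 98.2391 113.2868
tree:
10.9311
16.4294 5.7331
24.0019 9.3007 2.3307
33.9314 14.7078 4.1573 0.5754
46.2098 22.5318 7.2927 1.1479 0.0219
57.5255 33.1609 12.5139 2.2893 0.0445 0.0000
67.3381 46.2098 20.8307 4.5636 0.0905 0.0000 0.0000
75.8473 57.5255 33.1609 9.0937 0.1839 0.0000 0.0000 0.0000
83.2263 67.3381 46.2098 18.1132 0.3740 0.0000 0.0000 0.0000 0.0000
89.6251 75.8473 57.5255 33.1609 0.7606 0.0000 0.0000 0.0000 0.0000 0.0000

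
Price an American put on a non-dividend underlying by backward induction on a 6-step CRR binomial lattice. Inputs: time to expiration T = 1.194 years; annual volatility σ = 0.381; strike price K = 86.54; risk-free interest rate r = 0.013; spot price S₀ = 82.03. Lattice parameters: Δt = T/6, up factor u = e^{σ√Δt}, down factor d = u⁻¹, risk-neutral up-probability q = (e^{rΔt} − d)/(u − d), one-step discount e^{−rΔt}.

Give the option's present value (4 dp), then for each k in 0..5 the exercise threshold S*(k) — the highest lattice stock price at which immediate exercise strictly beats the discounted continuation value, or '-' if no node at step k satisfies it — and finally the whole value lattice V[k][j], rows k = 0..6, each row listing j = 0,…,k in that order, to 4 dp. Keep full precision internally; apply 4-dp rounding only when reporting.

Δt=0.19900  u=1.18526  d=0.84370  q=0.46520  discount=0.99742
step 6 (expiry): payoffs max(K−S,0) = 56.9536 44.9759 28.1490 4.5100 0.0000 0.0000 0.0000
step 5: (k=5,j=0): S=35.0675, (K−S)⁺=51.4725, hold=51.2489 ⇒ V=51.4725 exercise | (k=5,j=1): S=49.2643, (K−S)⁺=37.2757, hold=37.0521 ⇒ V=37.2757 exercise | (k=5,j=2): S=69.2085, (K−S)⁺=17.3315, hold=17.1079 ⇒ V=17.3315 exercise | (k=5,j=3): S=97.2269, (K−S)⁺=0.0000, hold=2.4057 ⇒ V=2.4057 continue | (k=5,j=4): S=136.5882, (K−S)⁺=0.0000, hold=0.0000 ⇒ V=0.0000 continue | (k=5,j=5): S=191.8846, (K−S)⁺=0.0000, hold=0.0000 ⇒ V=0.0000 continue  boundary S*=69.2085
step 4: (k=4,j=0): S=41.5641, (K−S)⁺=44.9759, hold=44.7523 ⇒ V=44.9759 exercise | (k=4,j=1): S=58.3910, (K−S)⁺=28.1490, hold=27.9254 ⇒ V=28.1490 exercise | (k=4,j=2): S=82.0300, (K−S)⁺=4.5100, hold=10.3613 ⇒ V=10.3613 continue | (k=4,j=3): S=115.2391, (K−S)⁺=0.0000, hold=1.2833 ⇒ V=1.2833 continue | (k=4,j=4): S=161.8925, (K−S)⁺=0.0000, hold=0.0000 ⇒ V=0.0000 continue  boundary S*=58.3910
step 3: (k=3,j=0): S=49.2643, (K−S)⁺=37.2757, hold=37.0521 ⇒ V=37.2757 exercise | (k=3,j=1): S=69.2085, (K−S)⁺=17.3315, hold=19.8229 ⇒ V=19.8229 continue | (k=3,j=2): S=97.2269, (K−S)⁺=0.0000, hold=6.1224 ⇒ V=6.1224 continue | (k=3,j=3): S=136.5882, (K−S)⁺=0.0000, hold=0.6845 ⇒ V=0.6845 continue  boundary S*=49.2643
step 2: (k=2,j=0): S=58.3910, (K−S)⁺=28.1490, hold=29.0814 ⇒ V=29.0814 continue | (k=2,j=1): S=82.0300, (K−S)⁺=4.5100, hold=13.4147 ⇒ V=13.4147 continue | (k=2,j=2): S=115.2391, (K−S)⁺=0.0000, hold=3.5834 ⇒ V=3.5834 continue  boundary S*=-
step 1: (k=1,j=0): S=69.2085, (K−S)⁺=17.3315, hold=21.7370 ⇒ V=21.7370 continue | (k=1,j=1): S=97.2269, (K−S)⁺=0.0000, hold=8.8184 ⇒ V=8.8184 continue  boundary S*=-
step 0: (k=0,j=0): S=82.0300, (K−S)⁺=4.5100, hold=15.6867 ⇒ V=15.6867 continue  boundary S*=-

price = 15.6867
boundary = - - - 49.2643 58.3910 69.2085
tree:
15.6867
21.7370 8.8184
29.0814 13.4147 3.5834
37.2757 19.8229 6.1224 0.6845
44.9759 28.1490 10.3613 1.2833 0.0000
51.4725 37.2757 17.3315 2.4057 0.0000 0.0000
56.9536 44.9759 28.1490 4.5100 0.0000 0.0000 0.0000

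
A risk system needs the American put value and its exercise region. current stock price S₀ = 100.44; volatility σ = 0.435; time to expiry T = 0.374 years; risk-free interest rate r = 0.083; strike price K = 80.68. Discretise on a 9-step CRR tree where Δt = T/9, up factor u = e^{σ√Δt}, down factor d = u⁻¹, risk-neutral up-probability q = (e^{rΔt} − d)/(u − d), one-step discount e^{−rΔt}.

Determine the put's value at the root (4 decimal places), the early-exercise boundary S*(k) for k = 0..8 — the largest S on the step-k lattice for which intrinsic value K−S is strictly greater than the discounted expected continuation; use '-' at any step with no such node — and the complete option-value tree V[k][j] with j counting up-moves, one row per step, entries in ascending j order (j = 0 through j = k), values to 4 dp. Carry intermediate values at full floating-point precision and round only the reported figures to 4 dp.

price = 2.3378
boundary = - - - - - - 58.9982 64.4689 70.4468
tree:
2.3378
3.6387 1.0390
5.5402 1.7418 0.3357
8.2186 2.8713 0.6123 0.0585
11.8186 4.6367 1.1066 0.1168 0.0000
16.3714 7.2984 1.9784 0.2331 0.0000 0.0000
21.6818 11.1172 3.4888 0.4653 0.0000 0.0000 0.0000
26.6882 16.2111 6.0453 0.9288 0.0000 0.0000 0.0000 0.0000
31.2698 21.6818 10.2332 1.8540 0.0000 0.0000 0.0000 0.0000 0.0000
35.4627 26.6882 16.2111 3.7009 0.0000 0.0000 0.0000 0.0000 0.0000 0.0000

params: Δt=0.04156 u=1.09273 d=0.91514 q=0.49730 e^(-rΔt)=0.99656
t_9 payoffs: 35.4627 26.6882 16.2111 3.7009 0.0000 0.0000 0.0000 0.0000 0.0000 0.0000
t_8: node(8,0) S=49.4102 payoff=31.2698 vs cont=30.9920 → 31.2698 [stop]  node(8,1) S=58.9982 payoff=21.6818 vs cont=21.4040 → 21.6818 [stop]  node(8,2) S=70.4468 payoff=10.2332 vs cont=9.9554 → 10.2332 [stop]  node(8,3) S=84.1171 payoff=0.0000 vs cont=1.8540 → 1.8540 [wait]  node(8,4) S=100.4400 payoff=0.0000 vs cont=0.0000 → 0.0000 [wait]  node(8,5) S=119.9304 payoff=0.0000 vs cont=0.0000 → 0.0000 [wait]  node(8,6) S=143.2029 payoff=0.0000 vs cont=0.0000 → 0.0000 [wait]  node(8,7) S=170.9915 payoff=0.0000 vs cont=0.0000 → 0.0000 [wait]  node(8,8) S=204.1724 payoff=0.0000 vs cont=0.0000 → 0.0000 [wait]  ⇒ S*(8)=70.4468
t_7: node(7,0) S=53.9918 payoff=26.6882 vs cont=26.4104 → 26.6882 [stop]  node(7,1) S=64.4689 payoff=16.2111 vs cont=15.9333 → 16.2111 [stop]  node(7,2) S=76.9791 payoff=3.7009 vs cont=6.0453 → 6.0453 [wait]  node(7,3) S=91.9169 payoff=0.0000 vs cont=0.9288 → 0.9288 [wait]  node(7,4) S=109.7534 payoff=0.0000 vs cont=0.0000 → 0.0000 [wait]  node(7,5) S=131.0511 payoff=0.0000 vs cont=0.0000 → 0.0000 [wait]  node(7,6) S=156.4816 payoff=0.0000 vs cont=0.0000 → 0.0000 [wait]  node(7,7) S=186.8468 payoff=0.0000 vs cont=0.0000 → 0.0000 [wait]  ⇒ S*(7)=64.4689
t_6: node(6,0) S=58.9982 payoff=21.6818 vs cont=21.4040 → 21.6818 [stop]  node(6,1) S=70.4468 payoff=10.2332 vs cont=11.1172 → 11.1172 [wait]  node(6,2) S=84.1171 payoff=0.0000 vs cont=3.4888 → 3.4888 [wait]  node(6,3) S=100.4400 payoff=0.0000 vs cont=0.4653 → 0.4653 [wait]  node(6,4) S=119.9304 payoff=0.0000 vs cont=0.0000 → 0.0000 [wait]  node(6,5) S=143.2029 payoff=0.0000 vs cont=0.0000 → 0.0000 [wait]  node(6,6) S=170.9915 payoff=0.0000 vs cont=0.0000 → 0.0000 [wait]  ⇒ S*(6)=58.9982
t_5: node(5,0) S=64.4689 payoff=16.2111 vs cont=16.3714 → 16.3714 [wait]  node(5,1) S=76.9791 payoff=3.7009 vs cont=7.2984 → 7.2984 [wait]  node(5,2) S=91.9169 payoff=0.0000 vs cont=1.9784 → 1.9784 [wait]  node(5,3) S=109.7534 payoff=0.0000 vs cont=0.2331 → 0.2331 [wait]  node(5,4) S=131.0511 payoff=0.0000 vs cont=0.0000 → 0.0000 [wait]  node(5,5) S=156.4816 payoff=0.0000 vs cont=0.0000 → 0.0000 [wait]  ⇒ S*(5)=-
t_4: node(4,0) S=70.4468 payoff=10.2332 vs cont=11.8186 → 11.8186 [wait]  node(4,1) S=84.1171 payoff=0.0000 vs cont=4.6367 → 4.6367 [wait]  node(4,2) S=100.4400 payoff=0.0000 vs cont=1.1066 → 1.1066 [wait]  node(4,3) S=119.9304 payoff=0.0000 vs cont=0.1168 → 0.1168 [wait]  node(4,4) S=143.2029 payoff=0.0000 vs cont=0.0000 → 0.0000 [wait]  ⇒ S*(4)=-
t_3: node(3,0) S=76.9791 payoff=3.7009 vs cont=8.2186 → 8.2186 [wait]  node(3,1) S=91.9169 payoff=0.0000 vs cont=2.8713 → 2.8713 [wait]  node(3,2) S=109.7534 payoff=0.0000 vs cont=0.6123 → 0.6123 [wait]  node(3,3) S=131.0511 payoff=0.0000 vs cont=0.0585 → 0.0585 [wait]  ⇒ S*(3)=-
t_2: node(2,0) S=84.1171 payoff=0.0000 vs cont=5.5402 → 5.5402 [wait]  node(2,1) S=100.4400 payoff=0.0000 vs cont=1.7418 → 1.7418 [wait]  node(2,2) S=119.9304 payoff=0.0000 vs cont=0.3357 → 0.3357 [wait]  ⇒ S*(2)=-
t_1: node(1,0) S=91.9169 payoff=0.0000 vs cont=3.6387 → 3.6387 [wait]  node(1,1) S=109.7534 payoff=0.0000 vs cont=1.0390 → 1.0390 [wait]  ⇒ S*(1)=-
t_0: node(0,0) S=100.4400 payoff=0.0000 vs cont=2.3378 → 2.3378 [wait]  ⇒ S*(0)=-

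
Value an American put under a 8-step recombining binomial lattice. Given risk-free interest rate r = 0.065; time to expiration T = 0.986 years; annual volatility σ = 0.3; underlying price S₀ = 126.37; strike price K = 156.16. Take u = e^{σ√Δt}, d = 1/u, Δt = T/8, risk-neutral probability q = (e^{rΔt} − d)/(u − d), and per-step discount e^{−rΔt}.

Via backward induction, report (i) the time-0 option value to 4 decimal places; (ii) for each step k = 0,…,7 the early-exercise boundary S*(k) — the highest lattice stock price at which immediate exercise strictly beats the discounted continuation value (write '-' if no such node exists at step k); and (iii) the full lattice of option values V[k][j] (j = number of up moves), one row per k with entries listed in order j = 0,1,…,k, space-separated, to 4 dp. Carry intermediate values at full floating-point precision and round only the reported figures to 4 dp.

price = 31.3745
boundary = - 113.7375 102.3678 113.7375 102.3678 113.7375 126.3700 140.4056
tree:
31.3745
42.4225 21.3293
53.7922 30.6600 12.7644
64.0253 42.4225 19.9221 6.1376
73.2355 53.7922 29.8471 10.7682 1.8172
81.5250 64.0253 42.4225 18.3210 3.7332 0.0182
88.9859 73.2355 53.7922 29.7900 7.6692 0.0375 0.0000
95.7009 81.5250 64.0253 42.4225 15.7544 0.0775 0.0000 0.0000
101.7446 88.9859 73.2355 53.7922 29.7900 0.1600 0.0000 0.0000 0.0000

Δt=0.12325, u=1.11107, d=0.90004, q=0.51181, disc=e^(-rΔt)=0.99202
k=8 terminal: V=max(K-S,0) → 101.7446 88.9859 73.2355 53.7922 29.7900 0.1600 0.0000 0.0000 0.0000
k=7: j=0 S=60.4591 intr=95.7009 cont=94.4548 V=95.7009[EX]; j=1 S=74.6350 intr=81.5250 cont=80.2790 V=81.5250[EX]; j=2 S=92.1347 intr=64.0253 cont=62.7793 V=64.0253[EX]; j=3 S=113.7375 intr=42.4225 cont=41.1765 V=42.4225[EX]; j=4 S=140.4056 intr=15.7544 cont=14.5084 V=15.7544[EX]; j=5 S=173.3265 intr=0.0000 cont=0.0775 V=0.0775[hold]; j=6 S=213.9664 intr=0.0000 cont=0.0000 V=0.0000[hold]; j=7 S=264.1351 intr=0.0000 cont=0.0000 V=0.0000[hold]  S*(7)=140.4056
k=6: j=0 S=67.1741 intr=88.9859 cont=87.7398 V=88.9859[EX]; j=1 S=82.9245 intr=73.2355 cont=71.9895 V=73.2355[EX]; j=2 S=102.3678 intr=53.7922 cont=52.5462 V=53.7922[EX]; j=3 S=126.3700 intr=29.7900 cont=28.5440 V=29.7900[EX]; j=4 S=156.0000 intr=0.1600 cont=7.6692 V=7.6692[hold]; j=5 S=192.5773 intr=0.0000 cont=0.0375 V=0.0375[hold]; j=6 S=237.7310 intr=0.0000 cont=0.0000 V=0.0000[hold]  S*(6)=126.3700
k=5: j=0 S=74.6350 intr=81.5250 cont=80.2790 V=81.5250[EX]; j=1 S=92.1347 intr=64.0253 cont=62.7793 V=64.0253[EX]; j=2 S=113.7375 intr=42.4225 cont=41.1765 V=42.4225[EX]; j=3 S=140.4056 intr=15.7544 cont=18.3210 V=18.3210[hold]; j=4 S=173.3265 intr=0.0000 cont=3.7332 V=3.7332[hold]; j=5 S=213.9664 intr=0.0000 cont=0.0182 V=0.0182[hold]  S*(5)=113.7375
k=4: j=0 S=82.9245 intr=73.2355 cont=71.9895 V=73.2355[EX]; j=1 S=102.3678 intr=53.7922 cont=52.5462 V=53.7922[EX]; j=2 S=126.3700 intr=29.7900 cont=29.8471 V=29.8471[hold]; j=3 S=156.0000 intr=0.1600 cont=10.7682 V=10.7682[hold]; j=4 S=192.5773 intr=0.0000 cont=1.8172 V=1.8172[hold]  S*(4)=102.3678
k=3: j=0 S=92.1347 intr=64.0253 cont=62.7793 V=64.0253[EX]; j=1 S=113.7375 intr=42.4225 cont=41.2054 V=42.4225[EX]; j=2 S=140.4056 intr=15.7544 cont=19.9221 V=19.9221[hold]; j=3 S=173.3265 intr=0.0000 cont=6.1376 V=6.1376[hold]  S*(3)=113.7375
k=2: j=0 S=102.3678 intr=53.7922 cont=52.5462 V=53.7922[EX]; j=1 S=126.3700 intr=29.7900 cont=30.6600 V=30.6600[hold]; j=2 S=156.0000 intr=0.1600 cont=12.7644 V=12.7644[hold]  S*(2)=102.3678
k=1: j=0 S=113.7375 intr=42.4225 cont=41.6182 V=42.4225[EX]; j=1 S=140.4056 intr=15.7544 cont=21.3293 V=21.3293[hold]  S*(1)=113.7375
k=0: j=0 S=126.3700 intr=29.7900 cont=31.3745 V=31.3745[hold]  S*(0)=-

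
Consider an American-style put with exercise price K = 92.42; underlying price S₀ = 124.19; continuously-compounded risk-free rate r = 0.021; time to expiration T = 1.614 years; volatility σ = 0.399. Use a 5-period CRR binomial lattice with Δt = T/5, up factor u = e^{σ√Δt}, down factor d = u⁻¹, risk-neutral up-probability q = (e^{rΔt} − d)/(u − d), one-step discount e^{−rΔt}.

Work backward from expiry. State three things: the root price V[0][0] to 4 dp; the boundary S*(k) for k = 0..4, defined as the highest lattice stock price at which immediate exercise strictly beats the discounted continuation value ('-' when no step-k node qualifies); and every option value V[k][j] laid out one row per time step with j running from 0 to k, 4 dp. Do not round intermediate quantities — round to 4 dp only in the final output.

Δt=0.32280, u=1.25445, d=0.79716, q=0.45844, disc=e^(-rΔt)=0.99324
k=5 terminal: V=max(K-S,0) → 52.4414 29.5084 0.0000 0.0000 0.0000 0.0000
k=4: j=0 S=50.1509 intr=42.2691 cont=41.6447 V=42.2691[EX]; j=1 S=78.9192 intr=13.5008 cont=15.8725 V=15.8725[hold]; j=2 S=124.1900 intr=0.0000 cont=0.0000 V=0.0000[hold]; j=3 S=195.4296 intr=0.0000 cont=0.0000 V=0.0000[hold]; j=4 S=307.5347 intr=0.0000 cont=0.0000 V=0.0000[hold]  S*(4)=50.1509
k=3: j=0 S=62.9116 intr=29.5084 cont=29.9639 V=29.9639[hold]; j=1 S=98.9999 intr=0.0000 cont=8.5378 V=8.5378[hold]; j=2 S=155.7896 intr=0.0000 cont=0.0000 V=0.0000[hold]; j=3 S=245.1558 intr=0.0000 cont=0.0000 V=0.0000[hold]  S*(3)=-
k=2: j=0 S=78.9192 intr=13.5008 cont=20.0052 V=20.0052[hold]; j=1 S=124.1900 intr=0.0000 cont=4.5925 V=4.5925[hold]; j=2 S=195.4296 intr=0.0000 cont=0.0000 V=0.0000[hold]  S*(2)=-
k=1: j=0 S=98.9999 intr=0.0000 cont=12.8519 V=12.8519[hold]; j=1 S=155.7896 intr=0.0000 cont=2.4703 V=2.4703[hold]  S*(1)=-
k=0: j=0 S=124.1900 intr=0.0000 cont=8.0379 V=8.0379[hold]  S*(0)=-

price = 8.0379
boundary = - - - - 50.1509
tree:
8.0379
12.8519 2.4703
20.0052 4.5925 0.0000
29.9639 8.5378 0.0000 0.0000
42.2691 15.8725 0.0000 0.0000 0.0000
52.4414 29.5084 0.0000 0.0000 0.0000 0.0000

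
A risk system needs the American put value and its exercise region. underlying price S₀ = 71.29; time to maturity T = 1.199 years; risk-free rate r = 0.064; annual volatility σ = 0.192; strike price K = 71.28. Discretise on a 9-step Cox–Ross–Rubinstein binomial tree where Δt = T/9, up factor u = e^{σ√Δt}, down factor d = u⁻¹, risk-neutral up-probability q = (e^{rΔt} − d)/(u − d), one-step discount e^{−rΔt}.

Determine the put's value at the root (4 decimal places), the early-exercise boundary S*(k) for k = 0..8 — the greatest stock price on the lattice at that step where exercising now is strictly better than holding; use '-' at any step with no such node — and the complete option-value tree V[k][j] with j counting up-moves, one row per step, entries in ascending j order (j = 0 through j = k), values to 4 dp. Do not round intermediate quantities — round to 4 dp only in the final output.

Δt=0.13322, u=1.07259, d=0.93232, q=0.54353, disc=e^(-rΔt)=0.99151
k=9 terminal: V=max(K-S,0) → 33.3386 27.6301 21.0627 13.5072 4.8149 0.0000 0.0000 0.0000 0.0000 0.0000
k=8: j=0 S=40.6957 intr=30.5843 cont=29.9792 V=30.5843[EX]; j=1 S=46.8186 intr=24.4614 cont=23.8562 V=24.4614[EX]; j=2 S=53.8627 intr=17.4173 cont=16.8121 V=17.4173[EX]; j=3 S=61.9667 intr=9.3133 cont=8.7081 V=9.3133[EX]; j=4 S=71.2900 intr=0.0000 cont=2.1792 V=2.1792[hold]; j=5 S=82.0160 intr=0.0000 cont=0.0000 V=0.0000[hold]; j=6 S=94.3558 intr=0.0000 cont=0.0000 V=0.0000[hold]; j=7 S=108.5523 intr=0.0000 cont=0.0000 V=0.0000[hold]; j=8 S=124.8846 intr=0.0000 cont=0.0000 V=0.0000[hold]  S*(8)=61.9667
k=7: j=0 S=43.6499 intr=27.6301 cont=27.0249 V=27.6301[EX]; j=1 S=50.2173 intr=21.0627 cont=20.4575 V=21.0627[EX]; j=2 S=57.7728 intr=13.5072 cont=12.9020 V=13.5072[EX]; j=3 S=66.4651 intr=4.8149 cont=5.3895 V=5.3895[hold]; j=4 S=76.4652 intr=0.0000 cont=0.9863 V=0.9863[hold]; j=5 S=87.9698 intr=0.0000 cont=0.0000 V=0.0000[hold]; j=6 S=101.2054 intr=0.0000 cont=0.0000 V=0.0000[hold]; j=7 S=116.4324 intr=0.0000 cont=0.0000 V=0.0000[hold]  S*(7)=57.7728
k=6: j=0 S=46.8186 intr=24.4614 cont=23.8562 V=24.4614[EX]; j=1 S=53.8627 intr=17.4173 cont=16.8121 V=17.4173[EX]; j=2 S=61.9667 intr=9.3133 cont=9.0178 V=9.3133[EX]; j=3 S=71.2900 intr=0.0000 cont=2.9708 V=2.9708[hold]; j=4 S=82.0160 intr=0.0000 cont=0.4464 V=0.4464[hold]; j=5 S=94.3558 intr=0.0000 cont=0.0000 V=0.0000[hold]; j=6 S=108.5523 intr=0.0000 cont=0.0000 V=0.0000[hold]  S*(6)=61.9667
k=5: j=0 S=50.2173 intr=21.0627 cont=20.4575 V=21.0627[EX]; j=1 S=57.7728 intr=13.5072 cont=12.9020 V=13.5072[EX]; j=2 S=66.4651 intr=4.8149 cont=5.8162 V=5.8162[hold]; j=3 S=76.4652 intr=0.0000 cont=1.5851 V=1.5851[hold]; j=4 S=87.9698 intr=0.0000 cont=0.2020 V=0.2020[hold]; j=5 S=101.2054 intr=0.0000 cont=0.0000 V=0.0000[hold]  S*(5)=57.7728
k=4: j=0 S=53.8627 intr=17.4173 cont=16.8121 V=17.4173[EX]; j=1 S=61.9667 intr=9.3133 cont=9.2477 V=9.3133[EX]; j=2 S=71.2900 intr=0.0000 cont=3.4866 V=3.4866[hold]; j=3 S=82.0160 intr=0.0000 cont=0.8263 V=0.8263[hold]; j=4 S=94.3558 intr=0.0000 cont=0.0914 V=0.0914[hold]  S*(4)=61.9667
k=3: j=0 S=57.7728 intr=13.5072 cont=12.9020 V=13.5072[EX]; j=1 S=66.4651 intr=4.8149 cont=6.0941 V=6.0941[hold]; j=2 S=76.4652 intr=0.0000 cont=2.0233 V=2.0233[hold]; j=3 S=87.9698 intr=0.0000 cont=0.4233 V=0.4233[hold]  S*(3)=57.7728
k=2: j=0 S=61.9667 intr=9.3133 cont=9.3975 V=9.3975[hold]; j=1 S=71.2900 intr=0.0000 cont=3.8486 V=3.8486[hold]; j=2 S=82.0160 intr=0.0000 cont=1.1438 V=1.1438[hold]  S*(2)=-
k=1: j=0 S=66.4651 intr=4.8149 cont=6.3273 V=6.3273[hold]; j=1 S=76.4652 intr=0.0000 cont=2.3583 V=2.3583[hold]  S*(1)=-
k=0: j=0 S=71.2900 intr=0.0000 cont=4.1346 V=4.1346[hold]  S*(0)=-

price = 4.1346
boundary = - - - 57.7728 61.9667 57.7728 61.9667 57.7728 61.9667
tree:
4.1346
6.3273 2.3583
9.3975 3.8486 1.1438
13.5072 6.0941 2.0233 0.4233
17.4173 9.3133 3.4866 0.8263 0.0914
21.0627 13.5072 5.8162 1.5851 0.2020 0.0000
24.4614 17.4173 9.3133 2.9708 0.4464 0.0000 0.0000
27.6301 21.0627 13.5072 5.3895 0.9863 0.0000 0.0000 0.0000
30.5843 24.4614 17.4173 9.3133 2.1792 0.0000 0.0000 0.0000 0.0000
33.3386 27.6301 21.0627 13.5072 4.8149 0.0000 0.0000 0.0000 0.0000 0.0000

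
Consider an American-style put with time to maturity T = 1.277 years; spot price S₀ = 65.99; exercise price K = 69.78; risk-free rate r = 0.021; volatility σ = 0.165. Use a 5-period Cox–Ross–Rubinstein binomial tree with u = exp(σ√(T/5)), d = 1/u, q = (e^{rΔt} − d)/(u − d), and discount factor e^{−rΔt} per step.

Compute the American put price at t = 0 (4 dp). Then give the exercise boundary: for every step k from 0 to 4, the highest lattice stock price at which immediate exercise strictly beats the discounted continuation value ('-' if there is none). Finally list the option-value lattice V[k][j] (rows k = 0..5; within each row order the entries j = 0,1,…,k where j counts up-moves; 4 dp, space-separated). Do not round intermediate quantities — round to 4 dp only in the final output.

price = 6.2770
boundary = - - 55.8534 60.7105 55.8534
tree:
6.2770
9.5647 3.2014
13.9266 5.4975 1.0412
18.3951 9.0695 2.1423 0.0000
22.5061 13.9266 4.4079 0.0000 0.0000
26.2882 18.3951 9.0695 0.0000 0.0000 0.0000

params: Δt=0.25540 u=1.08696 d=0.92000 q=0.51137 e^(-rΔt)=0.99465
t_5 payoffs: 26.2882 18.3951 9.0695 0.0000 0.0000 0.0000
t_4: node(4,0) S=47.2739 payoff=22.5061 vs cont=22.1328 → 22.5061 [stop]  node(4,1) S=55.8534 payoff=13.9266 vs cont=13.5533 → 13.9266 [stop]  node(4,2) S=65.9900 payoff=3.7900 vs cont=4.4079 → 4.4079 [wait]  node(4,3) S=77.9662 payoff=0.0000 vs cont=0.0000 → 0.0000 [wait]  node(4,4) S=92.1160 payoff=0.0000 vs cont=0.0000 → 0.0000 [wait]  ⇒ S*(4)=55.8534
t_3: node(3,0) S=51.3849 payoff=18.3951 vs cont=18.0218 → 18.3951 [stop]  node(3,1) S=60.7105 payoff=9.0695 vs cont=9.0105 → 9.0695 [stop]  node(3,2) S=71.7286 payoff=0.0000 vs cont=2.1423 → 2.1423 [wait]  node(3,3) S=84.7463 payoff=0.0000 vs cont=0.0000 → 0.0000 [wait]  ⇒ S*(3)=60.7105
t_2: node(2,0) S=55.8534 payoff=13.9266 vs cont=13.5533 → 13.9266 [stop]  node(2,1) S=65.9900 payoff=3.7900 vs cont=5.4975 → 5.4975 [wait]  node(2,2) S=77.9662 payoff=0.0000 vs cont=1.0412 → 1.0412 [wait]  ⇒ S*(2)=55.8534
t_1: node(1,0) S=60.7105 payoff=9.0695 vs cont=9.5647 → 9.5647 [wait]  node(1,1) S=71.7286 payoff=0.0000 vs cont=3.2014 → 3.2014 [wait]  ⇒ S*(1)=-
t_0: node(0,0) S=65.9900 payoff=3.7900 vs cont=6.2770 → 6.2770 [wait]  ⇒ S*(0)=-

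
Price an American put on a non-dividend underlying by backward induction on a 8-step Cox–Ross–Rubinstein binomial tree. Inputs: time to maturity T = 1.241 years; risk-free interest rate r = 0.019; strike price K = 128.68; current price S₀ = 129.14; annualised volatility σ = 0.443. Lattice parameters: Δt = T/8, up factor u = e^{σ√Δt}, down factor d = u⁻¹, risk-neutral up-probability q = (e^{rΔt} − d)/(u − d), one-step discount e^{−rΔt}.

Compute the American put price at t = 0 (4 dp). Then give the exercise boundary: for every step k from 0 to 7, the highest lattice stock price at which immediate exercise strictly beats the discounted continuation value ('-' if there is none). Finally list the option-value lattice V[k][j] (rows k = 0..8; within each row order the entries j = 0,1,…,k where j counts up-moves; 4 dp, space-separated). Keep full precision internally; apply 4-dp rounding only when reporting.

params: Δt=0.15513 u=1.19063 d=0.83989 q=0.46491 e^(-rΔt)=0.99706
t_8 payoffs: 96.7016 83.3477 64.4173 37.5818 0.0000 0.0000 0.0000 0.0000 0.0000
t_7: node(7,0) S=38.0743 payoff=90.6057 vs cont=90.2270 → 90.6057 [stop]  node(7,1) S=53.9738 payoff=74.7062 vs cont=74.3275 → 74.7062 [stop]  node(7,2) S=76.5128 payoff=52.1672 vs cont=51.7885 → 52.1672 [stop]  node(7,3) S=108.4639 payoff=20.2161 vs cont=20.0506 → 20.2161 [stop]  node(7,4) S=153.7575 payoff=0.0000 vs cont=0.0000 → 0.0000 [wait]  node(7,5) S=217.9653 payoff=0.0000 vs cont=0.0000 → 0.0000 [wait]  node(7,6) S=308.9857 payoff=0.0000 vs cont=0.0000 → 0.0000 [wait]  node(7,7) S=438.0155 payoff=0.0000 vs cont=0.0000 → 0.0000 [wait]  ⇒ S*(7)=108.4639
t_6: node(6,0) S=45.3323 payoff=83.3477 vs cont=82.9690 → 83.3477 [stop]  node(6,1) S=64.2627 payoff=64.4173 vs cont=64.0386 → 64.4173 [stop]  node(6,2) S=91.0982 payoff=37.5818 vs cont=37.2031 → 37.5818 [stop]  node(6,3) S=129.1400 payoff=0.0000 vs cont=10.7857 → 10.7857 [wait]  node(6,4) S=183.0677 payoff=0.0000 vs cont=0.0000 → 0.0000 [wait]  node(6,5) S=259.5152 payoff=0.0000 vs cont=0.0000 → 0.0000 [wait]  node(6,6) S=367.8866 payoff=0.0000 vs cont=0.0000 → 0.0000 [wait]  ⇒ S*(6)=91.0982
t_5: node(5,0) S=53.9738 payoff=74.7062 vs cont=74.3275 → 74.7062 [stop]  node(5,1) S=76.5128 payoff=52.1672 vs cont=51.7885 → 52.1672 [stop]  node(5,2) S=108.4639 payoff=20.2161 vs cont=25.0502 → 25.0502 [wait]  node(5,3) S=153.7575 payoff=0.0000 vs cont=5.7544 → 5.7544 [wait]  node(5,4) S=217.9653 payoff=0.0000 vs cont=0.0000 → 0.0000 [wait]  node(5,5) S=308.9857 payoff=0.0000 vs cont=0.0000 → 0.0000 [wait]  ⇒ S*(5)=76.5128
t_4: node(4,0) S=64.2627 payoff=64.4173 vs cont=64.0386 → 64.4173 [stop]  node(4,1) S=91.0982 payoff=37.5818 vs cont=39.4439 → 39.4439 [wait]  node(4,2) S=129.1400 payoff=0.0000 vs cont=16.0321 → 16.0321 [wait]  node(4,3) S=183.0677 payoff=0.0000 vs cont=3.0701 → 3.0701 [wait]  node(4,4) S=259.5152 payoff=0.0000 vs cont=0.0000 → 0.0000 [wait]  ⇒ S*(4)=64.2627
t_3: node(3,0) S=76.5128 payoff=52.1672 vs cont=52.6516 → 52.6516 [wait]  node(3,1) S=108.4639 payoff=20.2161 vs cont=28.4755 → 28.4755 [wait]  node(3,2) S=153.7575 payoff=0.0000 vs cont=9.9765 → 9.9765 [wait]  node(3,3) S=217.9653 payoff=0.0000 vs cont=1.6379 → 1.6379 [wait]  ⇒ S*(3)=-
t_2: node(2,0) S=91.0982 payoff=37.5818 vs cont=41.2901 → 41.2901 [wait]  node(2,1) S=129.1400 payoff=0.0000 vs cont=19.8167 → 19.8167 [wait]  node(2,2) S=183.0677 payoff=0.0000 vs cont=6.0819 → 6.0819 [wait]  ⇒ S*(2)=-
t_1: node(1,0) S=108.4639 payoff=20.2161 vs cont=31.2149 → 31.2149 [wait]  node(1,1) S=153.7575 payoff=0.0000 vs cont=13.3918 → 13.3918 [wait]  ⇒ S*(1)=-
t_0: node(0,0) S=129.1400 payoff=0.0000 vs cont=22.8613 → 22.8613 [wait]  ⇒ S*(0)=-

price = 22.8613
boundary = - - - - 64.2627 76.5128 91.0982 108.4639
tree:
22.8613
31.2149 13.3918
41.2901 19.8167 6.0819
52.6516 28.4755 9.9765 1.6379
64.4173 39.4439 16.0321 3.0701 0.0000
74.7062 52.1672 25.0502 5.7544 0.0000 0.0000
83.3477 64.4173 37.5818 10.7857 0.0000 0.0000 0.0000
90.6057 74.7062 52.1672 20.2161 0.0000 0.0000 0.0000 0.0000
96.7016 83.3477 64.4173 37.5818 0.0000 0.0000 0.0000 0.0000 0.0000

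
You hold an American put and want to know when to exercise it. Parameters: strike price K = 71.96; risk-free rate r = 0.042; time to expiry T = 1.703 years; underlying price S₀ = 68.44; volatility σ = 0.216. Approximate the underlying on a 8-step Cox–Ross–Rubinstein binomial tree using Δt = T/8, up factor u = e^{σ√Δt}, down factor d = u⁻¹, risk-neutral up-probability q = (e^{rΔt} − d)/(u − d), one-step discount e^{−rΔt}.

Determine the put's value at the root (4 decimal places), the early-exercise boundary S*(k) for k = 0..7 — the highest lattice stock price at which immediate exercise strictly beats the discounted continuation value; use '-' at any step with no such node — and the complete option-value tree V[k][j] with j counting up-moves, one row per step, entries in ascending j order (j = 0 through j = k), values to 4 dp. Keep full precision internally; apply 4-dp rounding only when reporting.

price = 7.7757
boundary = - - 56.0722 50.7535 56.0722 50.7535 56.0722 61.9482
tree:
7.7757
11.2965 4.6612
15.8878 7.2549 2.3484
21.2065 10.9404 3.9794 0.8839
26.0207 15.8878 6.5641 1.6630 0.1802
30.3782 21.2065 10.4563 3.0860 0.3788 0.0000
34.3224 26.0207 15.8878 5.6250 0.7963 0.0000 0.0000
37.8925 30.3782 21.2065 10.0118 1.6742 0.0000 0.0000 0.0000
41.1239 34.3224 26.0207 15.8878 3.5200 0.0000 0.0000 0.0000 0.0000

params: Δt=0.21288 u=1.10479 d=0.90515 q=0.52009 e^(-rΔt)=0.99110
t_8 payoffs: 41.1239 34.3224 26.0207 15.8878 3.5200 0.0000 0.0000 0.0000 0.0000
t_7: node(7,0) S=34.0675 payoff=37.8925 vs cont=37.2519 → 37.8925 [stop]  node(7,1) S=41.5818 payoff=30.3782 vs cont=29.7377 → 30.3782 [stop]  node(7,2) S=50.7535 payoff=21.2065 vs cont=20.5660 → 21.2065 [stop]  node(7,3) S=61.9482 payoff=10.0118 vs cont=9.3713 → 10.0118 [stop]  node(7,4) S=75.6121 payoff=0.0000 vs cont=1.6742 → 1.6742 [wait]  node(7,5) S=92.2898 payoff=0.0000 vs cont=0.0000 → 0.0000 [wait]  node(7,6) S=112.6462 payoff=0.0000 vs cont=0.0000 → 0.0000 [wait]  node(7,7) S=137.4926 payoff=0.0000 vs cont=0.0000 → 0.0000 [wait]  ⇒ S*(7)=61.9482
t_6: node(6,0) S=37.6376 payoff=34.3224 vs cont=33.6819 → 34.3224 [stop]  node(6,1) S=45.9393 payoff=26.0207 vs cont=25.3802 → 26.0207 [stop]  node(6,2) S=56.0722 payoff=15.8878 vs cont=15.2473 → 15.8878 [stop]  node(6,3) S=68.4400 payoff=3.5200 vs cont=5.6250 → 5.6250 [wait]  node(6,4) S=83.5358 payoff=0.0000 vs cont=0.7963 → 0.7963 [wait]  node(6,5) S=101.9613 payoff=0.0000 vs cont=0.0000 → 0.0000 [wait]  node(6,6) S=124.4508 payoff=0.0000 vs cont=0.0000 → 0.0000 [wait]  ⇒ S*(6)=56.0722
t_5: node(5,0) S=41.5818 payoff=30.3782 vs cont=29.7377 → 30.3782 [stop]  node(5,1) S=50.7535 payoff=21.2065 vs cont=20.5660 → 21.2065 [stop]  node(5,2) S=61.9482 payoff=10.0118 vs cont=10.4563 → 10.4563 [wait]  node(5,3) S=75.6121 payoff=0.0000 vs cont=3.0860 → 3.0860 [wait]  node(5,4) S=92.2898 payoff=0.0000 vs cont=0.3788 → 0.3788 [wait]  node(5,5) S=112.6462 payoff=0.0000 vs cont=0.0000 → 0.0000 [wait]  ⇒ S*(5)=50.7535
t_4: node(4,0) S=45.9393 payoff=26.0207 vs cont=25.3802 → 26.0207 [stop]  node(4,1) S=56.0722 payoff=15.8878 vs cont=15.4765 → 15.8878 [stop]  node(4,2) S=68.4400 payoff=3.5200 vs cont=6.5641 → 6.5641 [wait]  node(4,3) S=83.5358 payoff=0.0000 vs cont=1.6630 → 1.6630 [wait]  node(4,4) S=101.9613 payoff=0.0000 vs cont=0.1802 → 0.1802 [wait]  ⇒ S*(4)=56.0722
t_3: node(3,0) S=50.7535 payoff=21.2065 vs cont=20.5660 → 21.2065 [stop]  node(3,1) S=61.9482 payoff=10.0118 vs cont=10.9404 → 10.9404 [wait]  node(3,2) S=75.6121 payoff=0.0000 vs cont=3.9794 → 3.9794 [wait]  node(3,3) S=92.2898 payoff=0.0000 vs cont=0.8839 → 0.8839 [wait]  ⇒ S*(3)=50.7535
t_2: node(2,0) S=56.0722 payoff=15.8878 vs cont=15.7260 → 15.8878 [stop]  node(2,1) S=68.4400 payoff=3.5200 vs cont=7.2549 → 7.2549 [wait]  node(2,2) S=83.5358 payoff=0.0000 vs cont=2.3484 → 2.3484 [wait]  ⇒ S*(2)=56.0722
t_1: node(1,0) S=61.9482 payoff=10.0118 vs cont=11.2965 → 11.2965 [wait]  node(1,1) S=75.6121 payoff=0.0000 vs cont=4.6612 → 4.6612 [wait]  ⇒ S*(1)=-
t_0: node(0,0) S=68.4400 payoff=3.5200 vs cont=7.7757 → 7.7757 [wait]  ⇒ S*(0)=-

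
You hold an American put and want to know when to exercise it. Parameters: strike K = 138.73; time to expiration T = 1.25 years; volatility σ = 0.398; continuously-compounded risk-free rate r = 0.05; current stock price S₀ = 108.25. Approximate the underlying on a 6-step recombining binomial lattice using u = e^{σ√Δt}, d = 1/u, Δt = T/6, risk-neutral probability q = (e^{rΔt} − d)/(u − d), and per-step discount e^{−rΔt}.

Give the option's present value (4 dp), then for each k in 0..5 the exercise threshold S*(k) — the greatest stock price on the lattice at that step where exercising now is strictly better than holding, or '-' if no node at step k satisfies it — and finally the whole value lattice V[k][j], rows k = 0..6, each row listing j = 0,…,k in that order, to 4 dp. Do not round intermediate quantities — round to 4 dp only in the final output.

Δt=0.20833, u=1.19921, d=0.83388, q=0.48337, disc=e^(-rΔt)=0.98964
k=6 terminal: V=max(K-S,0) → 102.3334 86.3881 63.4571 30.4800 0.0000 0.0000 0.0000
k=5: j=0 S=43.6471 intr=95.0829 cont=93.6453 V=95.0829[EX]; j=1 S=62.7689 intr=75.9611 cont=74.5235 V=75.9611[EX]; j=2 S=90.2679 intr=48.4621 cont=47.0245 V=48.4621[EX]; j=3 S=129.8143 intr=8.9157 cont=15.5837 V=15.5837[hold]; j=4 S=186.6859 intr=0.0000 cont=0.0000 V=0.0000[hold]; j=5 S=268.4729 intr=0.0000 cont=0.0000 V=0.0000[hold]  S*(5)=90.2679
k=4: j=0 S=52.3419 intr=86.3881 cont=84.9504 V=86.3881[EX]; j=1 S=75.2729 intr=63.4571 cont=62.0195 V=63.4571[EX]; j=2 S=108.2500 intr=30.4800 cont=32.2321 V=32.2321[hold]; j=3 S=155.6743 intr=0.0000 cont=7.9675 V=7.9675[hold]; j=4 S=223.8752 intr=0.0000 cont=0.0000 V=0.0000[hold]  S*(4)=75.2729
k=3: j=0 S=62.7689 intr=75.9611 cont=74.5235 V=75.9611[EX]; j=1 S=90.2679 intr=48.4621 cont=47.8626 V=48.4621[EX]; j=2 S=129.8143 intr=8.9157 cont=20.2908 V=20.2908[hold]; j=3 S=186.6859 intr=0.0000 cont=4.0736 V=4.0736[hold]  S*(3)=90.2679
k=2: j=0 S=75.2729 intr=63.4571 cont=62.0195 V=63.4571[EX]; j=1 S=108.2500 intr=30.4800 cont=34.4838 V=34.4838[hold]; j=2 S=155.6743 intr=0.0000 cont=12.3228 V=12.3228[hold]  S*(2)=75.2729
k=1: j=0 S=90.2679 intr=48.4621 cont=48.9398 V=48.9398[hold]; j=1 S=129.8143 intr=8.9157 cont=23.5255 V=23.5255[hold]  S*(1)=-
k=0: j=0 S=108.2500 intr=30.4800 cont=36.2754 V=36.2754[hold]  S*(0)=-

price = 36.2754
boundary = - - 75.2729 90.2679 75.2729 90.2679
tree:
36.2754
48.9398 23.5255
63.4571 34.4838 12.3228
75.9611 48.4621 20.2908 4.0736
86.3881 63.4571 32.2321 7.9675 0.0000
95.0829 75.9611 48.4621 15.5837 0.0000 0.0000
102.3334 86.3881 63.4571 30.4800 0.0000 0.0000 0.0000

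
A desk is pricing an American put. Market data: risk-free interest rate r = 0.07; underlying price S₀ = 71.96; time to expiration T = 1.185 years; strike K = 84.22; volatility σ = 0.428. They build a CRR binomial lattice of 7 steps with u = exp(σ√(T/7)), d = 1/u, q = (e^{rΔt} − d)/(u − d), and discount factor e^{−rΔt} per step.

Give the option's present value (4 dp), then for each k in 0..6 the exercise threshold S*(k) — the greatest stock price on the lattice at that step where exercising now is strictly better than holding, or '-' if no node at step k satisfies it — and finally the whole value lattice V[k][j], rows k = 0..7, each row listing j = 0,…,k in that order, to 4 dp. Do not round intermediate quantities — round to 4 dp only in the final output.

price = 17.9097
boundary = - - 50.5981 42.4284 50.5981 60.3410 71.9600
tree:
17.9097
24.9949 10.9641
33.6219 16.6155 5.3433
41.7916 24.2287 9.0884 1.5717
48.6423 33.6219 15.0324 3.1171 0.0000
54.3868 41.7916 23.8790 6.1818 0.0000 0.0000
59.2038 48.6423 33.6219 12.2600 0.0000 0.0000 0.0000
63.2430 54.3868 41.7916 23.8790 0.0000 0.0000 0.0000 0.0000

params: Δt=0.16929 u=1.19255 d=0.83854 q=0.48976 e^(-rΔt)=0.98822
t_7 payoffs: 63.2430 54.3868 41.7916 23.8790 0.0000 0.0000 0.0000 0.0000
t_6: node(6,0) S=25.0162 payoff=59.2038 vs cont=58.2117 → 59.2038 [stop]  node(6,1) S=35.5777 payoff=48.6423 vs cont=47.6502 → 48.6423 [stop]  node(6,2) S=50.5981 payoff=33.6219 vs cont=32.6297 → 33.6219 [stop]  node(6,3) S=71.9600 payoff=12.2600 vs cont=12.0404 → 12.2600 [stop]  node(6,4) S=102.3406 payoff=0.0000 vs cont=0.0000 → 0.0000 [wait]  node(6,5) S=145.5474 payoff=0.0000 vs cont=0.0000 → 0.0000 [wait]  node(6,6) S=206.9955 payoff=0.0000 vs cont=0.0000 → 0.0000 [wait]  ⇒ S*(6)=71.9600
t_5: node(5,0) S=29.8332 payoff=54.3868 vs cont=53.3947 → 54.3868 [stop]  node(5,1) S=42.4284 payoff=41.7916 vs cont=40.7995 → 41.7916 [stop]  node(5,2) S=60.3410 payoff=23.8790 vs cont=22.8868 → 23.8790 [stop]  node(5,3) S=85.8162 payoff=0.0000 vs cont=6.1818 → 6.1818 [wait]  node(5,4) S=122.0467 payoff=0.0000 vs cont=0.0000 → 0.0000 [wait]  node(5,5) S=173.5732 payoff=0.0000 vs cont=0.0000 → 0.0000 [wait]  ⇒ S*(5)=60.3410
t_4: node(4,0) S=35.5777 payoff=48.6423 vs cont=47.6502 → 48.6423 [stop]  node(4,1) S=50.5981 payoff=33.6219 vs cont=32.6297 → 33.6219 [stop]  node(4,2) S=71.9600 payoff=12.2600 vs cont=15.0324 → 15.0324 [wait]  node(4,3) S=102.3406 payoff=0.0000 vs cont=3.1171 → 3.1171 [wait]  node(4,4) S=145.5474 payoff=0.0000 vs cont=0.0000 → 0.0000 [wait]  ⇒ S*(4)=50.5981
t_3: node(3,0) S=42.4284 payoff=41.7916 vs cont=40.7995 → 41.7916 [stop]  node(3,1) S=60.3410 payoff=23.8790 vs cont=24.2287 → 24.2287 [wait]  node(3,2) S=85.8162 payoff=0.0000 vs cont=9.0884 → 9.0884 [wait]  node(3,3) S=122.0467 payoff=0.0000 vs cont=1.5717 → 1.5717 [wait]  ⇒ S*(3)=42.4284
t_2: node(2,0) S=50.5981 payoff=33.6219 vs cont=32.7990 → 33.6219 [stop]  node(2,1) S=71.9600 payoff=12.2600 vs cont=16.6155 → 16.6155 [wait]  node(2,2) S=102.3406 payoff=0.0000 vs cont=5.3433 → 5.3433 [wait]  ⇒ S*(2)=50.5981
t_1: node(1,0) S=60.3410 payoff=23.8790 vs cont=24.9949 → 24.9949 [wait]  node(1,1) S=85.8162 payoff=0.0000 vs cont=10.9641 → 10.9641 [wait]  ⇒ S*(1)=-
t_0: node(0,0) S=71.9600 payoff=12.2600 vs cont=17.9097 → 17.9097 [wait]  ⇒ S*(0)=-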